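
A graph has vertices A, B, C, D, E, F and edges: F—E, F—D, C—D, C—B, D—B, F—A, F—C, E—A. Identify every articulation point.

Removing F increases the component count from 1 to 2, so F is a cut vertex.
By contrast removing A leaves 1 component; it is not a cut vertex. No other vertex is a cut vertex either.

F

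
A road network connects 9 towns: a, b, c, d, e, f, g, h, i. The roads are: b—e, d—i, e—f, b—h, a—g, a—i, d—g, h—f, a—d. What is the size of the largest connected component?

4

c is isolated — a component by itself.
Starting from a we can reach a, d, g, i. That is one component of size 4.
Starting from b we can reach b, e, f, h. That is one component of size 4.
The largest has 4 vertices.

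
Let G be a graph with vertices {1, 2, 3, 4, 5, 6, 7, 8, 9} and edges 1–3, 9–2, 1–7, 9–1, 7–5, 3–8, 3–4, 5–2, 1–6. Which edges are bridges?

The edges on the cycle 9-1-7-5-2-9 are not bridges since each lies on that cycle.
But removing 3–4 disconnects 3 from 4; removing 6–1 disconnects 6 from 1; removing 1–3 disconnects 1 from 3; removing 3–8 disconnects 3 from 8 — these are bridges.

1-3, 1-6, 3-4, 3-8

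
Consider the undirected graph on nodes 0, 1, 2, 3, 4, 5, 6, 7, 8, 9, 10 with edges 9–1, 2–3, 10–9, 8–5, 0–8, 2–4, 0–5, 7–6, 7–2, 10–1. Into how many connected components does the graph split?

3

Starting from 1 we can reach 1, 9, 10. That is one component of size 3.
Starting from 0 we can reach 0, 5, 8. That is one component of size 3.
Starting from 2 we can reach 2, 3, 4, 6, 7. That is one component of size 5.
Total: 3 components.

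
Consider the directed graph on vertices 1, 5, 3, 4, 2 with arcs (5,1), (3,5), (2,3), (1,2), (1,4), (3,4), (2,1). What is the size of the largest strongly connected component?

{1, 2, 3, 5} are all mutually reachable — one SCC of size 4.
{4} is an SCC by itself.
The largest has 4 vertices.

4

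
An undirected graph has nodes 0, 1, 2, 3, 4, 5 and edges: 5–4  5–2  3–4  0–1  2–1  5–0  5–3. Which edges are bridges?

none

The edges on the cycle 5-3-4-5 are not bridges since each lies on that cycle.
Every edge lies on some cycle, so there are no bridges.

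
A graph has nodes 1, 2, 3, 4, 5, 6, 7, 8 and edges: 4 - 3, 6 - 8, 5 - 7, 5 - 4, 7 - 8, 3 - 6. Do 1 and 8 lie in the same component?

The component containing 1 is {1}, and 8 is not in it.

No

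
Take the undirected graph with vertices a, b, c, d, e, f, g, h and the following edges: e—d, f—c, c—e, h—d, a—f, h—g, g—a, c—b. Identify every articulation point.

c

Removing c increases the component count from 1 to 2, so c is a cut vertex.
By contrast removing f leaves 1 component; it is not a cut vertex. No other vertex is a cut vertex either.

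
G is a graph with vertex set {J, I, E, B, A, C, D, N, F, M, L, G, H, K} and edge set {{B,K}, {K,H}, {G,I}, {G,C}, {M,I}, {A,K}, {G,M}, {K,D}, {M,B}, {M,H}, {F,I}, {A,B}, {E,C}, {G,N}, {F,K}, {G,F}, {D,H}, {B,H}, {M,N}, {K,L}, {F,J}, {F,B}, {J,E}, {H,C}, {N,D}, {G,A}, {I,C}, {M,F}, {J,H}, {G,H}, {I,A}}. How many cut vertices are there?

Removing K increases the component count from 1 to 2, so K is a cut vertex.
By contrast removing C leaves 1 component; it is not a cut vertex. No other vertex is a cut vertex either.

1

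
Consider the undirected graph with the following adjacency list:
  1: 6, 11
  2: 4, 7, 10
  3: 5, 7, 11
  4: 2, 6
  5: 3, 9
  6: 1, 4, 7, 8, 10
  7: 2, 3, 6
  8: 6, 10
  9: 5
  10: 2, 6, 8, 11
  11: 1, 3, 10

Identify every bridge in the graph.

3-5, 5-9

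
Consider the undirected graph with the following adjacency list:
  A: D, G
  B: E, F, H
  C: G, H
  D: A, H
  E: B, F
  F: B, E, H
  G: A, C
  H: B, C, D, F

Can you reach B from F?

Yes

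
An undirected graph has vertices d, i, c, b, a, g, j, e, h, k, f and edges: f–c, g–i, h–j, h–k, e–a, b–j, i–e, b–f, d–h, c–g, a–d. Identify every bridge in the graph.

The edges on the cycle b-f-c-g-i-e-a-d-h-j-b are not bridges since each lies on that cycle.
But removing h–k disconnects h from k — this is a bridge.

h-k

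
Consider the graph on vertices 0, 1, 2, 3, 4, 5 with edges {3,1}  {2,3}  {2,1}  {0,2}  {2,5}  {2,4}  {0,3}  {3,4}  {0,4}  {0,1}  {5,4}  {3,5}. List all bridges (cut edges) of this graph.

The edges on the cycle 0-2-3-1-0 are not bridges since each lies on that cycle.
Every edge lies on some cycle, so there are no bridges.

none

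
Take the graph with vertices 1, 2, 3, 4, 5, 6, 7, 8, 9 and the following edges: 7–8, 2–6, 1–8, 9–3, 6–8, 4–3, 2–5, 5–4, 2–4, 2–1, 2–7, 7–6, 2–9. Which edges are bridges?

The edges on the cycle 2-9-3-4-2 are not bridges since each lies on that cycle.
Every edge lies on some cycle, so there are no bridges.

none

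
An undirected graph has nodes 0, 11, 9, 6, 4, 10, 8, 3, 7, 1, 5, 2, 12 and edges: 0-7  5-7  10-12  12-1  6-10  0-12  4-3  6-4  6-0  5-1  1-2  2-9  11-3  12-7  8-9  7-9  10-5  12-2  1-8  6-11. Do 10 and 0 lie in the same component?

Yes

From 10 we can reach 0, 1, 2, 3, 4, 5, 6, 7, 8, 9, 10, 11, 12, which includes 0.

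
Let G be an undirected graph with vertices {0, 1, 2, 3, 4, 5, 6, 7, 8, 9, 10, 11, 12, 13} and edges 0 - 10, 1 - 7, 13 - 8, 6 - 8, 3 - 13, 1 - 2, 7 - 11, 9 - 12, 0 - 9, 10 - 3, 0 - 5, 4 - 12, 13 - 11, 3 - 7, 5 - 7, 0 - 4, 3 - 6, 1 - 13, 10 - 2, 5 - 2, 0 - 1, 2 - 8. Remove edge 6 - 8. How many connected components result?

1

6 and 8 are still connected via 6-3-13-8, so the component count stays at 1.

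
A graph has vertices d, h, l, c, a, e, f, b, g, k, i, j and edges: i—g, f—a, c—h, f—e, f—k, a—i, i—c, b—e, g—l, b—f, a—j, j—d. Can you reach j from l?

From l we can reach a, b, c, d, e, f, g, h, i, j, k, l, which includes j.

Yes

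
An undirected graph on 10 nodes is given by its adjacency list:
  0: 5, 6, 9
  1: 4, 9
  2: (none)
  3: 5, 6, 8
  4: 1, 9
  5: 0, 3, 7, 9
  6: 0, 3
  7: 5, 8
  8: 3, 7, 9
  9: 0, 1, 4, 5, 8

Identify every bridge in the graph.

The edges on the cycle 9-1-4-9 are not bridges since each lies on that cycle.
Every edge lies on some cycle, so there are no bridges.

none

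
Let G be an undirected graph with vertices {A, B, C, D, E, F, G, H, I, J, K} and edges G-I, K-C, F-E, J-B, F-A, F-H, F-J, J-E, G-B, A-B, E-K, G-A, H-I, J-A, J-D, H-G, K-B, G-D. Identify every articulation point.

K

Removing K increases the component count from 1 to 2, so K is a cut vertex.
By contrast removing C leaves 1 component; it is not a cut vertex. No other vertex is a cut vertex either.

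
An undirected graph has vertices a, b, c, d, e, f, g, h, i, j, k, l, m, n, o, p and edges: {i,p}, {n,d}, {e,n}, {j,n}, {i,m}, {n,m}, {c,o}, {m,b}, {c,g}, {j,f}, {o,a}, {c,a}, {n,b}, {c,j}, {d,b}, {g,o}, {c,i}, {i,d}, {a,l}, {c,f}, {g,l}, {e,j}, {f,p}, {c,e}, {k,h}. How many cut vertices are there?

Removing c increases the component count from 2 to 3, so c is a cut vertex.
By contrast removing d leaves 2 components; it is not a cut vertex. No other vertex is a cut vertex either.

1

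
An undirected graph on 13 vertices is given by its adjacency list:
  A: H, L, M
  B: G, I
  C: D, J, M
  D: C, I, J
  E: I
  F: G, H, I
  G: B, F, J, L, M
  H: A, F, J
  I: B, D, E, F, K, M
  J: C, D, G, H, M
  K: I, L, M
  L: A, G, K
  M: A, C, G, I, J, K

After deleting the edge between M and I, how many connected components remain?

M and I are still connected via M-K-I, so the component count stays at 1.

1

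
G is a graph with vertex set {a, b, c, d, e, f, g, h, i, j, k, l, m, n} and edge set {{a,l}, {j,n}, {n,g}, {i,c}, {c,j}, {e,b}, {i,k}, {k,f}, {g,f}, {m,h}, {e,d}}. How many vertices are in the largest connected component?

7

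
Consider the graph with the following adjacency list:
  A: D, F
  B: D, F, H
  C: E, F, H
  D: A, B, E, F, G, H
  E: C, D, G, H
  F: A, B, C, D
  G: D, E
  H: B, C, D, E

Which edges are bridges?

The edges on the cycle D-A-F-D are not bridges since each lies on that cycle.
Every edge lies on some cycle, so there are no bridges.

none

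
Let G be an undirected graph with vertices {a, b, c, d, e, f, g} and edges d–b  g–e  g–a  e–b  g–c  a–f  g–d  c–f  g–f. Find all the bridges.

none

The edges on the cycle g-d-b-e-g are not bridges since each lies on that cycle.
Every edge lies on some cycle, so there are no bridges.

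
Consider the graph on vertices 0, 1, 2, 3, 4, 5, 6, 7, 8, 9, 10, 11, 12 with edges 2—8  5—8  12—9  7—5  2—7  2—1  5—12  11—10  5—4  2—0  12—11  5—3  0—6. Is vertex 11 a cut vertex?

Deleting 11 raises the number of components from 1 to 2, so 11 is a cut vertex.

Yes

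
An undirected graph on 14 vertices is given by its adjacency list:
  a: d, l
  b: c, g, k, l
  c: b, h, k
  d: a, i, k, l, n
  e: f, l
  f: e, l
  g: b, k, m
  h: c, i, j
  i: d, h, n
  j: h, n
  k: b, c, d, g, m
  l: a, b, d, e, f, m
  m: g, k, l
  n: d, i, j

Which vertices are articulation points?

l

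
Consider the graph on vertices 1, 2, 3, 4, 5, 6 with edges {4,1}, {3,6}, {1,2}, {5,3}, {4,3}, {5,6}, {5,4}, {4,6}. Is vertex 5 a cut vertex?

Deleting 5 leaves 1 component (was 1) (its neighbors 3, 4, 6 remain connected to each other), so 5 is not a cut vertex.

No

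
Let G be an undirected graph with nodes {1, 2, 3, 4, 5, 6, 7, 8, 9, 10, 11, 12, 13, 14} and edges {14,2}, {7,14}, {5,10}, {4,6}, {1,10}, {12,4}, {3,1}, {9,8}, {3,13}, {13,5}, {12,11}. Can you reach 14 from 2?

Yes

From 2 we can reach 2, 7, 14, which includes 14.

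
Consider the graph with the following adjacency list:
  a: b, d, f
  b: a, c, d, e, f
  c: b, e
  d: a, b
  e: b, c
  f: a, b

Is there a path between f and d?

From f we can reach a, b, c, d, e, f, which includes d.

Yes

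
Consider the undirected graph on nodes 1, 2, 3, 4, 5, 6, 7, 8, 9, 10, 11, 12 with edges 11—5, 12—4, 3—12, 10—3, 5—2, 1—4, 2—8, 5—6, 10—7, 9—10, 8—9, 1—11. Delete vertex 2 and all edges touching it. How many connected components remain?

With 2 gone, the remaining components are: {1, 3, 4, 5, 6, 7, 8, 9, 10, 11, 12}.
That is 1 component.

1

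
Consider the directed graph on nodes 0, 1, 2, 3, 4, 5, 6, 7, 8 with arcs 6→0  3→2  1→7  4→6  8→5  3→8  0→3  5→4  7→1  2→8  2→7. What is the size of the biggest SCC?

7

{0, 2, 3, 4, 5, 6, 8} are all mutually reachable — one SCC of size 7.
{1, 7} are all mutually reachable — one SCC of size 2.
The largest has 7 vertices.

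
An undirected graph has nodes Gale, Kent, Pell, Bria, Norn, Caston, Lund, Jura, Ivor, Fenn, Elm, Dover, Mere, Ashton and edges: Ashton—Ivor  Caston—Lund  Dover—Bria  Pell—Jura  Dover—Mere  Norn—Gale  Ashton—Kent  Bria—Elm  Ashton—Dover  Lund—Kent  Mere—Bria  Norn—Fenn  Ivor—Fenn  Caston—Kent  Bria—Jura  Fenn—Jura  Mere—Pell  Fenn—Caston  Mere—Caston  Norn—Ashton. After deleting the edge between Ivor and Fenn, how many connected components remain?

1

Ivor and Fenn are still connected via Ivor-Ashton-Norn-Fenn, so the component count stays at 1.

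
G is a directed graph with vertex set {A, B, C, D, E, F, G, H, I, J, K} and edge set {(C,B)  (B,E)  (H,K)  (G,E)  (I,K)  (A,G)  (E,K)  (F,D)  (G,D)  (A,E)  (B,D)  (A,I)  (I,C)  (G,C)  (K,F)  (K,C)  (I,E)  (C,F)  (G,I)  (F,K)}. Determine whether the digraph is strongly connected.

There is no directed path from K to G, so the graph is not strongly connected.

No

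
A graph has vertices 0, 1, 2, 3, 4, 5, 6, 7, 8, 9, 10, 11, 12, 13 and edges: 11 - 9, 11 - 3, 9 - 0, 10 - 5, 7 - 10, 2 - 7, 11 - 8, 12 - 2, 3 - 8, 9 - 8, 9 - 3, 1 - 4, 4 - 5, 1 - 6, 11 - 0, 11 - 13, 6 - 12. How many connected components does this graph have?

Starting from 0 we can reach 0, 3, 8, 9, 11, 13. That is one component of size 6.
Starting from 1 we can reach 1, 2, 4, 5, 6, 7, 10, 12. That is one component of size 8.
Total: 2 components.

2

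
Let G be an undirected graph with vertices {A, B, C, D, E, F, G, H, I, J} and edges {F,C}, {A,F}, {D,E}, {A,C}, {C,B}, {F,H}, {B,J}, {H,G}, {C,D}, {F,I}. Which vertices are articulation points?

Removing B increases the component count from 1 to 2, so B is a cut vertex.
Removing C increases the component count from 1 to 3, so C is a cut vertex.
Removing D increases the component count from 1 to 2, so D is a cut vertex.
Likewise F, H are cut vertices.
By contrast removing E leaves 1 component; it is not a cut vertex. No other vertex is a cut vertex either.

B, C, D, F, H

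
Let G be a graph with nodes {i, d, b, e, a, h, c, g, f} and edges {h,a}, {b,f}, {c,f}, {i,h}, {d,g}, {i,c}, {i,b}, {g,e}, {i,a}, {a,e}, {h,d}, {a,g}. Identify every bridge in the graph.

The edges on the cycle i-h-d-g-e-a-i are not bridges since each lies on that cycle.
Every edge lies on some cycle, so there are no bridges.

none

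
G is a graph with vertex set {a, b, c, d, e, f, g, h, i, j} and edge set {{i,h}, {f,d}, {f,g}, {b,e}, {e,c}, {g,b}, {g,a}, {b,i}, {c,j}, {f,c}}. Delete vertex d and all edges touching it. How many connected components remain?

1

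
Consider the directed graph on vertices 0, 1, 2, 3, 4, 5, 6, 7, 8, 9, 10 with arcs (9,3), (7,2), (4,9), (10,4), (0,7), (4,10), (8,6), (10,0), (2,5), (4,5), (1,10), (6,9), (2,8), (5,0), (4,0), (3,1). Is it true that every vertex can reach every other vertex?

Yes

From 2 we can reach every vertex (0, 1, 2, 3, 4, 5, 6, 7, 8, 9, 10), and every vertex can reach 2 (0, 1, 2, 3, 4, 5, 6, 7, 8, 9, 10). So the whole graph is one strongly connected component.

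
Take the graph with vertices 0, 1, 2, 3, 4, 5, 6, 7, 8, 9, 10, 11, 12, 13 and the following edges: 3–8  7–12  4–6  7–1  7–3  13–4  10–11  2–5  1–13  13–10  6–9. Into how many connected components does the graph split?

0 is isolated — a component by itself.
Starting from 2 we can reach 2, 5. That is one component of size 2.
Starting from 1 we can reach 1, 3, 4, 6, 7, 8, 9, 10, 11, 12, 13. That is one component of size 11.
Total: 3 components.

3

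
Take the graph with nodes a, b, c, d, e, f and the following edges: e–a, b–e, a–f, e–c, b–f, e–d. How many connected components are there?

1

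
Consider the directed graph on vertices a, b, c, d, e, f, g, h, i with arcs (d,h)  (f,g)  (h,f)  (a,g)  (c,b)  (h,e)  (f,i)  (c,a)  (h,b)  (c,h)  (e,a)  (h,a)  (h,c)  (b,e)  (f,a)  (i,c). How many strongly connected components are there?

6

{c, f, h, i} are all mutually reachable — one SCC of size 4.
{b} is an SCC by itself.
{g} is an SCC by itself.
{a} is an SCC by itself.
{e} is an SCC by itself.
(and 1 more singleton SCC)
That gives 6 strongly connected components.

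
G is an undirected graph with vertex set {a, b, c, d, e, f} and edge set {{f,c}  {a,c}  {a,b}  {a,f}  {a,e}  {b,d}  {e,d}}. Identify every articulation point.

Removing a increases the component count from 1 to 2, so a is a cut vertex.
By contrast removing f leaves 1 component; it is not a cut vertex. No other vertex is a cut vertex either.

a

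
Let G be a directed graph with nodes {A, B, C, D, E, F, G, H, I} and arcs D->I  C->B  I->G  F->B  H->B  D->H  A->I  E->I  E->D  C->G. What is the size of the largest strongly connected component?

{D} is an SCC by itself.
{I} is an SCC by itself.
{C} is an SCC by itself.
{A} is an SCC by itself.
{G} is an SCC by itself.
(and 4 more singleton SCCs)
The largest has 1 vertex.

1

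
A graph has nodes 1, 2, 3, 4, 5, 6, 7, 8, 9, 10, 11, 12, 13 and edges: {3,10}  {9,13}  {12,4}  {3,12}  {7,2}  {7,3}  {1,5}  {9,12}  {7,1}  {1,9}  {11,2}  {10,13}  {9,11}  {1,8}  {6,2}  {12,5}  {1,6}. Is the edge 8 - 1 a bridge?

Removing 8 - 1 leaves no path between 8 and 1: the component count goes from 1 to 2. So it is a bridge.

Yes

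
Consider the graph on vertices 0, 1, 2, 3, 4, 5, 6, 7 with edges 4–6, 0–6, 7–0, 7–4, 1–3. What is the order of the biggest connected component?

4

5 is isolated — a component by itself.
2 is isolated — a component by itself.
Starting from 1 we can reach 1, 3. That is one component of size 2.
Starting from 0 we can reach 0, 4, 6, 7. That is one component of size 4.
The largest has 4 vertices.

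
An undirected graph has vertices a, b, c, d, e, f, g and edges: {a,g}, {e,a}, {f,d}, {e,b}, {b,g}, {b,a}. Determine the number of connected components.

3

c is isolated — a component by itself.
Starting from d we can reach d, f. That is one component of size 2.
Starting from a we can reach a, b, e, g. That is one component of size 4.
Total: 3 components.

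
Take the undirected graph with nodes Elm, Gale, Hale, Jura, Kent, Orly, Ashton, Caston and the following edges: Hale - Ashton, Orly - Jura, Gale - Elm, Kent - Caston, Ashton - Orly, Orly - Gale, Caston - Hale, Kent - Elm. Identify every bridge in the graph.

The edges on the cycle Kent-Caston-Hale-Ashton-Orly-Gale-Elm-Kent are not bridges since each lies on that cycle.
But removing Orly - Jura disconnects Orly from Jura — this is a bridge.

Jura-Orly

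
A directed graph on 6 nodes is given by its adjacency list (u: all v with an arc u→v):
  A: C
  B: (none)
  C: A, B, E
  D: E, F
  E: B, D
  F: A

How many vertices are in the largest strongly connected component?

5

{A, C, D, E, F} are all mutually reachable — one SCC of size 5.
{B} is an SCC by itself.
The largest has 5 vertices.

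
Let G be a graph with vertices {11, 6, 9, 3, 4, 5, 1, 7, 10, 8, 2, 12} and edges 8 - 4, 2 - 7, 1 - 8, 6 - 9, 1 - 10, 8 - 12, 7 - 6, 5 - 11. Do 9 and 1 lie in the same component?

No

The component containing 9 is {2, 6, 7, 9}, and 1 is not in it.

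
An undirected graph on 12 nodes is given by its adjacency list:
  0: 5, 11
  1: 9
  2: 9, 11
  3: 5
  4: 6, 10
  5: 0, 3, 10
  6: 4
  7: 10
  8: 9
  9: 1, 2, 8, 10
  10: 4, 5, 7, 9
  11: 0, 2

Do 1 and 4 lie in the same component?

Yes

From 1 we can reach 0, 1, 2, 3, 4, 5, 6, 7, 8, 9, 10, 11, which includes 4.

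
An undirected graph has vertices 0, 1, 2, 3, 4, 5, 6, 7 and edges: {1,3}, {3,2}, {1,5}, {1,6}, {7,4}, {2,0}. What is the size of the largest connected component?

Starting from 4 we can reach 4, 7. That is one component of size 2.
Starting from 0 we can reach 0, 1, 2, 3, 5, 6. That is one component of size 6.
The largest has 6 vertices.

6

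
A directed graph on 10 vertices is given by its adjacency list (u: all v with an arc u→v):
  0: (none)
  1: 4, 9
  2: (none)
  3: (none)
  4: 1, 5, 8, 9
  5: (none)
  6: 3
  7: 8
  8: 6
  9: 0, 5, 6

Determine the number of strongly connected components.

9

{1, 4} are all mutually reachable — one SCC of size 2.
{7} is an SCC by itself.
{9} is an SCC by itself.
{5} is an SCC by itself.
{2} is an SCC by itself.
(and 4 more singleton SCCs)
That gives 9 strongly connected components.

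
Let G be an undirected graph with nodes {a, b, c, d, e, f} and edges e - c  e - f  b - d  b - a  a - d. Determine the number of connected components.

2

Starting from c we can reach c, e, f. That is one component of size 3.
Starting from a we can reach a, b, d. That is one component of size 3.
Total: 2 components.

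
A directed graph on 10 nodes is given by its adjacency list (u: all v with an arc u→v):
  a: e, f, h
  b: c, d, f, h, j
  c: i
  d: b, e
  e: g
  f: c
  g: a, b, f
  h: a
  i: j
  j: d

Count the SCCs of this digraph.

1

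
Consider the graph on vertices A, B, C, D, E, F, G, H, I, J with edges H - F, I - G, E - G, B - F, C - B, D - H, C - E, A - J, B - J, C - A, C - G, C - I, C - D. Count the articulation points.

1

Removing C increases the component count from 1 to 2, so C is a cut vertex.
By contrast removing E leaves 1 component; it is not a cut vertex. No other vertex is a cut vertex either.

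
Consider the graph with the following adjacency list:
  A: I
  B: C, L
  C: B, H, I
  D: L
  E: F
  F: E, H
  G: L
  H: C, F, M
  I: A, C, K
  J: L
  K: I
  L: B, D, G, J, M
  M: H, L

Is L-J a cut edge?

Yes

Removing L-J leaves no path between L and J: the component count goes from 1 to 2. So it is a bridge.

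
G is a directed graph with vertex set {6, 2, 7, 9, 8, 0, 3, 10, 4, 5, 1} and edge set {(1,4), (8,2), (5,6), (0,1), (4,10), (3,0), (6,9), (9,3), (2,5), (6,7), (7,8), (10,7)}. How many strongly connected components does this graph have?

1

{0, 1, 2, 3, 4, 5, 6, 7, 8, 9, 10} are all mutually reachable — one SCC of size 11.
That gives 1 strongly connected component.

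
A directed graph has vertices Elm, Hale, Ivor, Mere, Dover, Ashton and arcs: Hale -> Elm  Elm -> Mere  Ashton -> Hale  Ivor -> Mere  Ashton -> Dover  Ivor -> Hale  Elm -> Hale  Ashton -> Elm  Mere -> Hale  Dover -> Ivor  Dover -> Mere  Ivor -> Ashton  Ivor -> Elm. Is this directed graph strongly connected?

No

There is no directed path from Hale to Ashton, so the graph is not strongly connected.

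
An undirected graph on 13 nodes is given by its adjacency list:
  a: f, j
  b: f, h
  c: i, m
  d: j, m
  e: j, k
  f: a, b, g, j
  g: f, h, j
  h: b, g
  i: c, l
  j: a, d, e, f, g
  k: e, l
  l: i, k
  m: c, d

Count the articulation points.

1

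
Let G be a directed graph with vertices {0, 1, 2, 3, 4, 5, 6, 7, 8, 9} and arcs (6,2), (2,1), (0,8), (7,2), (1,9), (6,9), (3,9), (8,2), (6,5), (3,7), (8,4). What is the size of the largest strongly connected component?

{7} is an SCC by itself.
{3} is an SCC by itself.
{2} is an SCC by itself.
{0} is an SCC by itself.
{9} is an SCC by itself.
(and 5 more singleton SCCs)
The largest has 1 vertex.

1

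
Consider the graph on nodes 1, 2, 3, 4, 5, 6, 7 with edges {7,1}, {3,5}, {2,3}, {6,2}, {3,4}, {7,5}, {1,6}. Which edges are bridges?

3-4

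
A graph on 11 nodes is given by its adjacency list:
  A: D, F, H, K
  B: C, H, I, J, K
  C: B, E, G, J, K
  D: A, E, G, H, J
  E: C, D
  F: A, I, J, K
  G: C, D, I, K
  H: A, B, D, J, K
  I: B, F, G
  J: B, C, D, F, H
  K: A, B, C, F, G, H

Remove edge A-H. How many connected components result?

1

A and H are still connected via A-D-H, so the component count stays at 1.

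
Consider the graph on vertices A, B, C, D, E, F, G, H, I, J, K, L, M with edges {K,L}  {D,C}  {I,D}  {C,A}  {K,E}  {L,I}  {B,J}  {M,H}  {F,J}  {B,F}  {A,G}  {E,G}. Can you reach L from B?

The component containing B is {B, F, J}, and L is not in it.

No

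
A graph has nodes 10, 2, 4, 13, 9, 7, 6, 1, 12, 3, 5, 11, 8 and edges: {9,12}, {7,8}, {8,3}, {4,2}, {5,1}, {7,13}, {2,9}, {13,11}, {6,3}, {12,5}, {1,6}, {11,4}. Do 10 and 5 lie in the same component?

The component containing 10 is {10}, and 5 is not in it.

No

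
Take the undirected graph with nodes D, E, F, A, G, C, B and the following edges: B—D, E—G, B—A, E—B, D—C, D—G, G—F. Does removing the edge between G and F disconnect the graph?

Yes

Removing G—F leaves no path between G and F: the component count goes from 1 to 2. So it is a bridge.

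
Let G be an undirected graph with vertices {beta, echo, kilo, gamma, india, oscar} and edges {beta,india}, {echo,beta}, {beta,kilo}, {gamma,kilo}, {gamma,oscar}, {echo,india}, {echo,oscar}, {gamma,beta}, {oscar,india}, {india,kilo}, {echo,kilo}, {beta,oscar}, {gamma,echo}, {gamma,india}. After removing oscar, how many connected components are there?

1

With oscar gone, the remaining components are: {beta, echo, kilo, gamma, india}.
That is 1 component.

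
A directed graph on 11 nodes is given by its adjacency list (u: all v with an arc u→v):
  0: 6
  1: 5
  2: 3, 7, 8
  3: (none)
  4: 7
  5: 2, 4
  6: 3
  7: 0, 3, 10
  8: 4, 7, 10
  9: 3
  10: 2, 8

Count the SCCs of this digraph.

{2, 4, 7, 8, 10} are all mutually reachable — one SCC of size 5.
{0} is an SCC by itself.
{9} is an SCC by itself.
{3} is an SCC by itself.
{1} is an SCC by itself.
(and 2 more singleton SCCs)
That gives 7 strongly connected components.

7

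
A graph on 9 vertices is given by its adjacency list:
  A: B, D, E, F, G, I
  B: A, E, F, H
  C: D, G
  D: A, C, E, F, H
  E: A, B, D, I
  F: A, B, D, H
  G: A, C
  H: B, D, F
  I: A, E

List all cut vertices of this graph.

none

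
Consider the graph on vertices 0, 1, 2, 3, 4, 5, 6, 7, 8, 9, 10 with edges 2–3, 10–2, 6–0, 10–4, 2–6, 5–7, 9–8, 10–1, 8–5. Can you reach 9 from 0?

The component containing 0 is {0, 1, 2, 3, 4, 6, 10}, and 9 is not in it.

No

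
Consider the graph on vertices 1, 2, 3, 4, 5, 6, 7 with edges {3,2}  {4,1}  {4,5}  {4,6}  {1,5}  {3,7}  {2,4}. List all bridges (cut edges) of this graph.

The edges on the cycle 4-1-5-4 are not bridges since each lies on that cycle.
But removing 7-3 disconnects 7 from 3; removing 4-2 disconnects 4 from 2; removing 2-3 disconnects 2 from 3; removing 4-6 disconnects 4 from 6 — these are bridges.

2-3, 2-4, 3-7, 4-6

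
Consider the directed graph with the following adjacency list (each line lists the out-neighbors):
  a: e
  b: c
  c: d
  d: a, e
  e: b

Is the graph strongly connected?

From c we can reach every vertex (a, b, c, d, e), and every vertex can reach c (a, b, c, d, e). So the whole graph is one strongly connected component.

Yes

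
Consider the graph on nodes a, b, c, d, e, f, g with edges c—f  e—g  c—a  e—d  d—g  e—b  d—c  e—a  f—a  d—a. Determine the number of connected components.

1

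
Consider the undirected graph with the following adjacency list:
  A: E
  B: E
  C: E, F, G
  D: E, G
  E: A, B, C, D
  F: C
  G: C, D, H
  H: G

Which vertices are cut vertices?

C, E, G

Removing C increases the component count from 1 to 2, so C is a cut vertex.
Removing E increases the component count from 1 to 3, so E is a cut vertex.
Removing G increases the component count from 1 to 2, so G is a cut vertex.
By contrast removing F leaves 1 component; it is not a cut vertex. No other vertex is a cut vertex either.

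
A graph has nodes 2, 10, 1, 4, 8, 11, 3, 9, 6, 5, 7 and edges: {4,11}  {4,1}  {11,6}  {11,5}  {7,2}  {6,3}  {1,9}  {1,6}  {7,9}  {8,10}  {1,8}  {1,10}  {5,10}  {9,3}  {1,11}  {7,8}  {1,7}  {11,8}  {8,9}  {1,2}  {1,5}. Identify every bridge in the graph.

none

The edges on the cycle 1-7-2-1 are not bridges since each lies on that cycle.
Every edge lies on some cycle, so there are no bridges.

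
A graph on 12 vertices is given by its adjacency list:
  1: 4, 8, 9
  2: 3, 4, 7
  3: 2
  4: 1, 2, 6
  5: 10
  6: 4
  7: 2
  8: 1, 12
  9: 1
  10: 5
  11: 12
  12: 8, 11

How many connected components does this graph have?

2

Starting from 5 we can reach 5, 10. That is one component of size 2.
Starting from 1 we can reach 1, 2, 3, 4, 6, 7, 8, 9, 11, 12. That is one component of size 10.
Total: 2 components.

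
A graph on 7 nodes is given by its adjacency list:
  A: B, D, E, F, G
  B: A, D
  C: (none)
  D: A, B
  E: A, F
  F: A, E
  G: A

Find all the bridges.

A-G

The edges on the cycle A-D-B-A are not bridges since each lies on that cycle.
But removing A-G disconnects A from G — this is a bridge.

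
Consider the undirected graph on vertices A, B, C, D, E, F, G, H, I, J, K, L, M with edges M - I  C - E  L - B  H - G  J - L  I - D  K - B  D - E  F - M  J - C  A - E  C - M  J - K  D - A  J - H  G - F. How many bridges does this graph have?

0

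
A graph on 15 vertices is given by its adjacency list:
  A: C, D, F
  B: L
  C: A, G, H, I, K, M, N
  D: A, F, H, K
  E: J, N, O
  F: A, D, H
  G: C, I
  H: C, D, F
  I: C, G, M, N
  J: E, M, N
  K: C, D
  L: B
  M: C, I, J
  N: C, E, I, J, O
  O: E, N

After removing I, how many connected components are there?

With I gone, the remaining components are: {B, L}; {A, C, D, E, F, G, H, J, K, M, N, O}.
That is 2 components.

2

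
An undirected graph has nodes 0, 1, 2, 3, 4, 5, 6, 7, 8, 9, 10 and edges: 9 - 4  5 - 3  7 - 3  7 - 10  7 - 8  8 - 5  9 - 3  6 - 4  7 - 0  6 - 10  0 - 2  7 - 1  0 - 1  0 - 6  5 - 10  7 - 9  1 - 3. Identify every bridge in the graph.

0-2

The edges on the cycle 7-0-6-4-9-7 are not bridges since each lies on that cycle.
But removing 0 - 2 disconnects 0 from 2 — this is a bridge.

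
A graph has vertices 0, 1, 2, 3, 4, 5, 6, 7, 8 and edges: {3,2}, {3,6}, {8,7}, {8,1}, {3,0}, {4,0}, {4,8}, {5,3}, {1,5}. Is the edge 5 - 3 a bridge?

No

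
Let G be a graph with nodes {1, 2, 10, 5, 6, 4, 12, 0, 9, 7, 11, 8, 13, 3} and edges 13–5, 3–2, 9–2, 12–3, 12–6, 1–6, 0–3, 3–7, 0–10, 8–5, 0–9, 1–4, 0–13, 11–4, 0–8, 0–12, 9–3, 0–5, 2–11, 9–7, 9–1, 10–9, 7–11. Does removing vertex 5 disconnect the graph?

No

Deleting 5 leaves 1 component (was 1) (its neighbors 0, 8, 13 remain connected to each other), so 5 is not a cut vertex.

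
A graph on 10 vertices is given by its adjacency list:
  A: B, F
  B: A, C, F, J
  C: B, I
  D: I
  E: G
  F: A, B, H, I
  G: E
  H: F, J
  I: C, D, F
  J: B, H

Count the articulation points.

Removing I increases the component count from 2 to 3, so I is a cut vertex.
By contrast removing B leaves 2 components; it is not a cut vertex. No other vertex is a cut vertex either.

1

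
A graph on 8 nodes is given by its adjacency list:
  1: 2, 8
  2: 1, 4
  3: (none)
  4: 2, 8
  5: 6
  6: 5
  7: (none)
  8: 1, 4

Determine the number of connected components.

4

7 is isolated — a component by itself.
3 is isolated — a component by itself.
Starting from 5 we can reach 5, 6. That is one component of size 2.
Starting from 1 we can reach 1, 2, 4, 8. That is one component of size 4.
Total: 4 components.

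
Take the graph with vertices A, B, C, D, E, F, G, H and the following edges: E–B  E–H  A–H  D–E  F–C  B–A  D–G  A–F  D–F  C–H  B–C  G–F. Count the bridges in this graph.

0

The edges on the cycle D-G-F-A-B-E-D are not bridges since each lies on that cycle.
Every edge lies on some cycle, so there are no bridges.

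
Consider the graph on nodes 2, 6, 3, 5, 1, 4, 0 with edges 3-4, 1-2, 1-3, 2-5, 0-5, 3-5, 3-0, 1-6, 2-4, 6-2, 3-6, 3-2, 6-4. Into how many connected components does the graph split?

Starting from 0 we can reach 0, 1, 2, 3, 4, 5, 6. That is one component of size 7.
Total: 1 component.

1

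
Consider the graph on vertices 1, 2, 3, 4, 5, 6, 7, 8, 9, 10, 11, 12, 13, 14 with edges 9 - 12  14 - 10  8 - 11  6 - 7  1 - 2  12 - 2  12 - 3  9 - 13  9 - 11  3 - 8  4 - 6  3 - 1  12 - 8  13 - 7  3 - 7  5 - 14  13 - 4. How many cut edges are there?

The edges on the cycle 12-3-1-2-12 are not bridges since each lies on that cycle.
But removing 14 - 10 disconnects 14 from 10; removing 5 - 14 disconnects 5 from 14 — these are bridges.
That makes 2 bridges.

2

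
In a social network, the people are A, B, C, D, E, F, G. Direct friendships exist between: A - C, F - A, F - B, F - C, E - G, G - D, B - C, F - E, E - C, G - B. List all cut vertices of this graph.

Removing G increases the component count from 1 to 2, so G is a cut vertex.
By contrast removing D leaves 1 component; it is not a cut vertex. No other vertex is a cut vertex either.

G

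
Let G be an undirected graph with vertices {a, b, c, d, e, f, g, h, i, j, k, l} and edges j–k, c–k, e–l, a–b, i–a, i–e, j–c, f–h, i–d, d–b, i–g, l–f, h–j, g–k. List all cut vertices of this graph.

i

Removing i increases the component count from 1 to 2, so i is a cut vertex.
By contrast removing f leaves 1 component; it is not a cut vertex. No other vertex is a cut vertex either.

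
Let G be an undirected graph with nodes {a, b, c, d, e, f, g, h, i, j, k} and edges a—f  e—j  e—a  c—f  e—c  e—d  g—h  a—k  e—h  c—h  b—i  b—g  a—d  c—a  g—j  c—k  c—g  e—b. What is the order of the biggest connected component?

11

Starting from a we can reach a, b, c, d, e, f, g, h, i, j, k. That is one component of size 11.
The largest has 11 vertices.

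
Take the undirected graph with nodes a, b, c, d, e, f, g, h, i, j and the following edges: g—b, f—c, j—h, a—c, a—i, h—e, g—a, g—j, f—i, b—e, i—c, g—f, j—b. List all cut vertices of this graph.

g

Removing g increases the component count from 2 to 3, so g is a cut vertex.
By contrast removing b leaves 2 components; it is not a cut vertex. No other vertex is a cut vertex either.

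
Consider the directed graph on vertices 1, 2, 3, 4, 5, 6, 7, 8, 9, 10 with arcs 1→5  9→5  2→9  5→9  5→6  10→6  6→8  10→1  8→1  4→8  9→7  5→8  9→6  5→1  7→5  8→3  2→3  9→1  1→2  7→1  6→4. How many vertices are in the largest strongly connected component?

{1, 2, 4, 5, 6, 7, 8, 9} are all mutually reachable — one SCC of size 8.
{3} is an SCC by itself.
{10} is an SCC by itself.
The largest has 8 vertices.

8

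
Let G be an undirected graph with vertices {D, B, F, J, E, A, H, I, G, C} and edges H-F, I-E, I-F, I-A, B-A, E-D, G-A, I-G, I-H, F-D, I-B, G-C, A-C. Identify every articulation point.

I

Removing I increases the component count from 2 to 3, so I is a cut vertex.
By contrast removing E leaves 2 components; it is not a cut vertex. No other vertex is a cut vertex either.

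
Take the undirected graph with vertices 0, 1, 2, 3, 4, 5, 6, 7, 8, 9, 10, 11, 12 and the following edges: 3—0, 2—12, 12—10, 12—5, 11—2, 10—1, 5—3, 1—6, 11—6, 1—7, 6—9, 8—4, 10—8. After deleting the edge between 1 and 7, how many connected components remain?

2

Before removal there is 1 component.
1—7 is a bridge — removing it separates 1's side from 7's side.
After removal: 2 components.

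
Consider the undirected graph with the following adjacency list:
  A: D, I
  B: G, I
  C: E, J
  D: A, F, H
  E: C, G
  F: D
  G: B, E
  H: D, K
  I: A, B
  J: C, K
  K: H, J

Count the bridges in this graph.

1

The edges on the cycle J-C-E-G-B-I-A-D-H-K-J are not bridges since each lies on that cycle.
But removing F-D disconnects F from D — this is a bridge.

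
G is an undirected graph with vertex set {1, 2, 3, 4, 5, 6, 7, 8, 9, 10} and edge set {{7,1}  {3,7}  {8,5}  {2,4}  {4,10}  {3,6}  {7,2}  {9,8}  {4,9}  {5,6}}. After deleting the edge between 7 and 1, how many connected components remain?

2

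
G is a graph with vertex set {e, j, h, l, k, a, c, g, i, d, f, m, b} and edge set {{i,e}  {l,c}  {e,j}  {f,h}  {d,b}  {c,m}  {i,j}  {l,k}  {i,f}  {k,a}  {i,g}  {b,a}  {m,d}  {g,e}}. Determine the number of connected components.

2

Starting from e we can reach e, f, g, h, i, j. That is one component of size 6.
Starting from a we can reach a, b, c, d, k, l, m. That is one component of size 7.
Total: 2 components.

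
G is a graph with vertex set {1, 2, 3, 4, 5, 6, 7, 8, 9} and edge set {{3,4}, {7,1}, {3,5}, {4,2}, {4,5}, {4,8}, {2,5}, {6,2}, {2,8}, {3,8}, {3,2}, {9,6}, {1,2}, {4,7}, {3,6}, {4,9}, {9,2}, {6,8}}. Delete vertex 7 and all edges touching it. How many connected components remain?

1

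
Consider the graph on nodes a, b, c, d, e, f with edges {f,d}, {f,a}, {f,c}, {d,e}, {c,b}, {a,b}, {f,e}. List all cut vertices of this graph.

f

Removing f increases the component count from 1 to 2, so f is a cut vertex.
By contrast removing b leaves 1 component; it is not a cut vertex. No other vertex is a cut vertex either.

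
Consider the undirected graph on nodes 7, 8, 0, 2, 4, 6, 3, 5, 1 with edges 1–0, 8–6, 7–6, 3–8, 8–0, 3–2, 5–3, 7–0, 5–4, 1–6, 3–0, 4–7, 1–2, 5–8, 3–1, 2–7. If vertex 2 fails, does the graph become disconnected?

No

Deleting 2 leaves 1 component (was 1) (its neighbors 1, 3, 7 remain connected to each other), so 2 is not a cut vertex.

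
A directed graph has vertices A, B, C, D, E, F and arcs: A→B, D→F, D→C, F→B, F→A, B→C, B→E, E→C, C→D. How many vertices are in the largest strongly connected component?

{A, B, C, D, E, F} are all mutually reachable — one SCC of size 6.
The largest has 6 vertices.

6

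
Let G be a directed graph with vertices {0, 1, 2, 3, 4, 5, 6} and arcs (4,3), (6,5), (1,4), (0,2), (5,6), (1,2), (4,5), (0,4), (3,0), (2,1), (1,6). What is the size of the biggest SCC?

{0, 1, 2, 3, 4} are all mutually reachable — one SCC of size 5.
{5, 6} are all mutually reachable — one SCC of size 2.
The largest has 5 vertices.

5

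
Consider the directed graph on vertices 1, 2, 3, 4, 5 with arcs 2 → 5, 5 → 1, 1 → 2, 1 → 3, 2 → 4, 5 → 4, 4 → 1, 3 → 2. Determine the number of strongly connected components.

{1, 2, 3, 4, 5} are all mutually reachable — one SCC of size 5.
That gives 1 strongly connected component.

1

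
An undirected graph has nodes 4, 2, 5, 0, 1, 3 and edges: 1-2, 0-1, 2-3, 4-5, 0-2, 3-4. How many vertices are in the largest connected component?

Starting from 0 we can reach 0, 1, 2, 3, 4, 5. That is one component of size 6.
The largest has 6 vertices.

6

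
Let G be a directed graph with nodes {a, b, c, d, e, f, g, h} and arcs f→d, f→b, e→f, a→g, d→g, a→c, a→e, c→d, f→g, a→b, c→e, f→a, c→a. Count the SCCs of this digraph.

5

{a, c, e, f} are all mutually reachable — one SCC of size 4.
{d} is an SCC by itself.
{b} is an SCC by itself.
{h} is an SCC by itself.
{g} is an SCC by itself.
That gives 5 strongly connected components.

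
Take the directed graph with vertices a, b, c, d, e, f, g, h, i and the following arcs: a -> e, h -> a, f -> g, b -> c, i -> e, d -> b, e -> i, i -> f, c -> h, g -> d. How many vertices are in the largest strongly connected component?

9

{a, b, c, d, e, f, g, h, i} are all mutually reachable — one SCC of size 9.
The largest has 9 vertices.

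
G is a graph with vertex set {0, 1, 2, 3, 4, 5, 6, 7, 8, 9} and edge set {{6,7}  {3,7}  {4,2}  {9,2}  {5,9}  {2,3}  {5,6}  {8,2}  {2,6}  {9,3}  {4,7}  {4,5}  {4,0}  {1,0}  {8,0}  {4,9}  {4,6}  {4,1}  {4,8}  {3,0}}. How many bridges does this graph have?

0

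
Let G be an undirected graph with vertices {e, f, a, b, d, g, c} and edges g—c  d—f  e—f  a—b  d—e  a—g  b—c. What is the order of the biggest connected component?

4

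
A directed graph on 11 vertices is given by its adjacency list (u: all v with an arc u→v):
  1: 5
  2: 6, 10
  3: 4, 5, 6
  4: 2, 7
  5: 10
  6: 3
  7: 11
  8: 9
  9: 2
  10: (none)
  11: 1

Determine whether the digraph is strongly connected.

No

There is no directed path from 3 to 8, so the graph is not strongly connected.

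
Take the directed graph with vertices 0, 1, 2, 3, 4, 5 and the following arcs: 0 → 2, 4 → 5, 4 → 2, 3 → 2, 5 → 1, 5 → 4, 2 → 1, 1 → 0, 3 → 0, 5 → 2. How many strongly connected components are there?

3

{0, 1, 2} are all mutually reachable — one SCC of size 3.
{4, 5} are all mutually reachable — one SCC of size 2.
{3} is an SCC by itself.
That gives 3 strongly connected components.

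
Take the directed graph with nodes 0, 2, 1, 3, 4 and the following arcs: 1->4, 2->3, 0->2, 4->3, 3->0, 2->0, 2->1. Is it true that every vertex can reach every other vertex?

Yes

From 2 we can reach every vertex (0, 1, 2, 3, 4), and every vertex can reach 2 (0, 1, 2, 3, 4). So the whole graph is one strongly connected component.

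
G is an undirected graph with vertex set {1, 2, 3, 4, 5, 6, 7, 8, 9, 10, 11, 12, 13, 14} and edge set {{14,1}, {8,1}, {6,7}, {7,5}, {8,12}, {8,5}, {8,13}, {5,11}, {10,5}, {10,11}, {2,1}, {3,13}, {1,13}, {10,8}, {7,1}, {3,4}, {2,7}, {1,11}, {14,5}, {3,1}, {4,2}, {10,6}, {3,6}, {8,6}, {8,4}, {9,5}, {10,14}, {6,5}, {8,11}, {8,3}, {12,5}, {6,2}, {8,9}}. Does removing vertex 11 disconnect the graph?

No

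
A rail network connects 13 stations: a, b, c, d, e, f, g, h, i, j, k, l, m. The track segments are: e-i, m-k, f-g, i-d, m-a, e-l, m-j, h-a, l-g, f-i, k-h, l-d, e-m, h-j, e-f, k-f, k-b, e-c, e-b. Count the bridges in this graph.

The edges on the cycle e-l-g-f-e are not bridges since each lies on that cycle.
But removing c-e disconnects c from e — this is a bridge.

1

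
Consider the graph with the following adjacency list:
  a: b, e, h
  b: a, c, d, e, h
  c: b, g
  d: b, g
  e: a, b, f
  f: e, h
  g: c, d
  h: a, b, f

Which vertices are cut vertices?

Removing b increases the component count from 1 to 2, so b is a cut vertex.
By contrast removing f leaves 1 component; it is not a cut vertex. No other vertex is a cut vertex either.

b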